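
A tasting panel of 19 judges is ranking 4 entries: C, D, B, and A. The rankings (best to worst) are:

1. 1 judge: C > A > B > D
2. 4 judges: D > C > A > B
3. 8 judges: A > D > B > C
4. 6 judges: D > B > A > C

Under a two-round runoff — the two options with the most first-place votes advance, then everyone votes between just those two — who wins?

Round 1 first-place votes: C 1, D 10, B 0, A 8.
D and A advance.
Runoff: D is preferred to A by 10 voters; A by 9.
D wins the runoff.

D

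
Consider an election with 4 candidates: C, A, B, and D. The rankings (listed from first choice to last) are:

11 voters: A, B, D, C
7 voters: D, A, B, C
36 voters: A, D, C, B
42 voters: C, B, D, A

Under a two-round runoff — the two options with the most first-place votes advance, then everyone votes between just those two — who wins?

A

Round 1 first-place votes: C 42, A 47, B 0, D 7.
A and C advance.
Runoff: A is preferred to C by 54 voters; C by 42.
A wins the runoff.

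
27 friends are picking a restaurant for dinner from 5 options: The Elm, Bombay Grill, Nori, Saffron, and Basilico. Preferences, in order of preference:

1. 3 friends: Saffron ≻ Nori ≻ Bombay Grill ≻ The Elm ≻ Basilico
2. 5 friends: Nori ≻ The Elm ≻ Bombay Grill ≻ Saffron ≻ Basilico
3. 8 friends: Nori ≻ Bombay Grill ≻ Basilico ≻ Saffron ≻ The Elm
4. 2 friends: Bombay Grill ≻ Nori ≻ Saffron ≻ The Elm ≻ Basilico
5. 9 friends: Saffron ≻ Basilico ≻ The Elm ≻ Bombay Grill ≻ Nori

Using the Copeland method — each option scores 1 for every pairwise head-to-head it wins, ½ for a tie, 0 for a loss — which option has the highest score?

Nori

The Elm: beats Bombay Grill; loses to Nori, Saffron, and Basilico → score 1.
Bombay Grill: beats Saffron and Basilico; loses to The Elm and Nori → score 2.
Nori: beats The Elm, Bombay Grill, Saffron, and Basilico → score 4.
Saffron: beats The Elm and Basilico; loses to Bombay Grill and Nori → score 2.
Basilico: beats The Elm; loses to Bombay Grill, Nori, and Saffron → score 1.
Nori has the best pairwise record.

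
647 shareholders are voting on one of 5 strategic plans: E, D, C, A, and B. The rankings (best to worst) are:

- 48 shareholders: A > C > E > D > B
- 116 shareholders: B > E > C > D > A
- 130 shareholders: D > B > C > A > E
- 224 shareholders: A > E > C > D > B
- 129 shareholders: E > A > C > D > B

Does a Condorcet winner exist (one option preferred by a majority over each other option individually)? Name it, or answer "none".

A

A vs E: 402–245 for A.
A vs D: 401–246 for A.
A vs C: 401–246 for A.
A vs B: 401–246 for A.
A beats every other option head-to-head.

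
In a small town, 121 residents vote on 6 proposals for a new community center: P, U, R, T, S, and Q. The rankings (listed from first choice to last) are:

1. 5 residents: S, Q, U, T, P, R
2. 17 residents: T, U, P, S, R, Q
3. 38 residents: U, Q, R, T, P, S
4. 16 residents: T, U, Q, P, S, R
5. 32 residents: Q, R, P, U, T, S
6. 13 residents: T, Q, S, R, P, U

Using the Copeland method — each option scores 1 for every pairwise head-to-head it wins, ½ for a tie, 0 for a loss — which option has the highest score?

P: beats S; loses to U, R, T, and Q → score 1.
U: beats P, R, T, S, and Q → score 5.
R: beats P, T, and S; loses to U and Q → score 3.
T: beats P and S; loses to U, R, and Q → score 2.
S: loses to P, U, R, T, and Q → score 0.
Q: beats P, R, T, and S; loses to U → score 4.
U has the best pairwise record.

U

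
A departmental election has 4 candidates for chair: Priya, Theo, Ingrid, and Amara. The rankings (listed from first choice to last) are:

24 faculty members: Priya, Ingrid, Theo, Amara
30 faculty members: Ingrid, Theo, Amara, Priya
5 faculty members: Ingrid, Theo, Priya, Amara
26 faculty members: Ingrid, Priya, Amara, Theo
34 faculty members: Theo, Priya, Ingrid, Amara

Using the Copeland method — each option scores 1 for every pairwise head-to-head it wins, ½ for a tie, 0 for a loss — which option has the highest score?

Ingrid

Priya: beats Amara; loses to Theo and Ingrid → score 1.
Theo: beats Priya and Amara; loses to Ingrid → score 2.
Ingrid: beats Priya, Theo, and Amara → score 3.
Amara: loses to Priya, Theo, and Ingrid → score 0.
Ingrid has the best pairwise record.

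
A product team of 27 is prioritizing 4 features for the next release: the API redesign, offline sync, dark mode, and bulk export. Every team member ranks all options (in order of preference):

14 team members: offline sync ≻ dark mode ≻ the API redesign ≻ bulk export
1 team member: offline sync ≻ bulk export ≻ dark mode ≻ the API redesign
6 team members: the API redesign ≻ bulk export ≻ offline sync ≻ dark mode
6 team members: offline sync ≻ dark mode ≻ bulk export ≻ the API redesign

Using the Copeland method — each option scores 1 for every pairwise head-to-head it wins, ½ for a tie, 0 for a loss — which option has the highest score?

offline sync

the API redesign: beats bulk export; loses to offline sync and dark mode → score 1.
offline sync: beats the API redesign, dark mode, and bulk export → score 3.
dark mode: beats the API redesign and bulk export; loses to offline sync → score 2.
bulk export: loses to the API redesign, offline sync, and dark mode → score 0.
offline sync has the best pairwise record.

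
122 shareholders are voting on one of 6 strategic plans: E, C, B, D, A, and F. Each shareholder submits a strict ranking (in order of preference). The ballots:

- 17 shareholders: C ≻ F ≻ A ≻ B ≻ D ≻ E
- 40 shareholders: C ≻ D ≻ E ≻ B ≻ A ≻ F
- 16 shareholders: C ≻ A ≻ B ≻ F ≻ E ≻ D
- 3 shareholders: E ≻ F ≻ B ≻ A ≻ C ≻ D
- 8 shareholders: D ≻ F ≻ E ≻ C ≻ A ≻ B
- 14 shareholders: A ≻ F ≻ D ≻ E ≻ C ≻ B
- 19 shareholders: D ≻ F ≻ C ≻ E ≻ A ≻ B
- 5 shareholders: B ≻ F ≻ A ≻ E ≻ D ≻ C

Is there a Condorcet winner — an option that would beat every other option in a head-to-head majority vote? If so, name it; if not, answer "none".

C

C vs E: 92–30 for C.
C vs B: 114–8 for C.
C vs D: 76–46 for C.
C vs A: 100–22 for C.
C vs F: 73–49 for C.
C beats every other option head-to-head.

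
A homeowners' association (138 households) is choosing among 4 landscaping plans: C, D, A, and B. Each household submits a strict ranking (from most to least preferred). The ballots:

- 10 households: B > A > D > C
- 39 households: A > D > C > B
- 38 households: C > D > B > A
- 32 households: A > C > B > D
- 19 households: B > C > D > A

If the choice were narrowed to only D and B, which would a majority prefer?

D

Voters preferring D to B: 77; preferring B to D: 61.
D wins the head-to-head.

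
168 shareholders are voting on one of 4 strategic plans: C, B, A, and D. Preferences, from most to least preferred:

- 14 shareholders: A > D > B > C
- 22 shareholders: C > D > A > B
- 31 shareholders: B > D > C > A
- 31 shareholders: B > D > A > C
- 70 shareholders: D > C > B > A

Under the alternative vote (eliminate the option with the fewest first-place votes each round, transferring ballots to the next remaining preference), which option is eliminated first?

Round 1: C 22, B 62, A 14, D 70. Eliminate A.

A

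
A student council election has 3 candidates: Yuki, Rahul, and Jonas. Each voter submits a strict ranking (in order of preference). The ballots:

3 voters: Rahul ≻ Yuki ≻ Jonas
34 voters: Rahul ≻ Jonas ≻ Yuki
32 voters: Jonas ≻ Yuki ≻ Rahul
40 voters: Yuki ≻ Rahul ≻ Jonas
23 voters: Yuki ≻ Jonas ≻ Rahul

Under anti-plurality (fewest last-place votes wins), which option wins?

Last-place votes: Yuki 34, Rahul 55, Jonas 43.
Yuki is ranked last by the fewest voters, so Yuki wins.

Yuki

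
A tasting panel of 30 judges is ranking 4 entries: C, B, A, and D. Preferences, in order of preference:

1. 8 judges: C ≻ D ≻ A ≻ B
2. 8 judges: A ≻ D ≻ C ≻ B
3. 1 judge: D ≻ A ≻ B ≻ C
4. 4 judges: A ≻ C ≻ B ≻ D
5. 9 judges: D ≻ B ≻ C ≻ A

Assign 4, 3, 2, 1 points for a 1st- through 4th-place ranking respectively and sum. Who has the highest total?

D

C: 8·4 + 8·2 + 1·1 + 4·3 + 9·2 = 79
B: 8·1 + 8·1 + 1·2 + 4·2 + 9·3 = 53
A: 8·2 + 8·4 + 1·3 + 4·4 + 9·1 = 76
D: 8·3 + 8·3 + 1·4 + 4·1 + 9·4 = 92
D has the highest Borda score (92).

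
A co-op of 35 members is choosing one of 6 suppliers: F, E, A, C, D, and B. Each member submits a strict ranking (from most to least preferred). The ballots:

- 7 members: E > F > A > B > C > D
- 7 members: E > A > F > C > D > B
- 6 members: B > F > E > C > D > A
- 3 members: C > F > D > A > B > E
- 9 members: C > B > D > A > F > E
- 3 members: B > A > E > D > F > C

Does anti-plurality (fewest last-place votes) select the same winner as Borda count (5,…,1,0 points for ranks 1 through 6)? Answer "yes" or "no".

Anti-plurality — last-place votes: F 0, E 12, A 6, C 3, D 7, B 7. Winner: F.
Borda — scores: F 97, E 97, A 85, C 93, D 55, B 98. Winner: B.
The two methods disagree.

no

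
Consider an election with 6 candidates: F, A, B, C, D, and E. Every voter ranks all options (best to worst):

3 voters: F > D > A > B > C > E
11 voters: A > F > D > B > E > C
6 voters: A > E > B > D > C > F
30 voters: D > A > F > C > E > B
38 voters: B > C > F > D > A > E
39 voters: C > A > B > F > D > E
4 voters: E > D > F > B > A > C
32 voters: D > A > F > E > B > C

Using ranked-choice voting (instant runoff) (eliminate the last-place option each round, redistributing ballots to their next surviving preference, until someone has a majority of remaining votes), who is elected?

Round 1: F 3, A 17, B 38, C 39, D 62, E 4. Eliminate F.
Round 2: A 17, B 38, C 39, D 65, E 4. Eliminate E.
Round 3: A 17, B 38, C 39, D 69. Eliminate A.
Round 4: B 44, C 39, D 80. Eliminate C.
Round 5: B 83, D 80. B has a majority.

B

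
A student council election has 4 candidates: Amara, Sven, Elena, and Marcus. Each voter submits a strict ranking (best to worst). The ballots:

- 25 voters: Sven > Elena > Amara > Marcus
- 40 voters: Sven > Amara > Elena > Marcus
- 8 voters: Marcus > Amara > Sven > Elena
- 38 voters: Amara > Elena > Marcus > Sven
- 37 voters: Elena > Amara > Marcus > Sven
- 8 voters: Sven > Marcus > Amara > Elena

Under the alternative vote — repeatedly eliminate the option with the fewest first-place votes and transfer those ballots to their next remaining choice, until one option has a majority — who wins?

Round 1: Amara 38, Sven 73, Elena 37, Marcus 8. Eliminate Marcus.
Round 2: Amara 46, Sven 73, Elena 37. Eliminate Elena.
Round 3: Amara 83, Sven 73. Amara has a majority.

Amara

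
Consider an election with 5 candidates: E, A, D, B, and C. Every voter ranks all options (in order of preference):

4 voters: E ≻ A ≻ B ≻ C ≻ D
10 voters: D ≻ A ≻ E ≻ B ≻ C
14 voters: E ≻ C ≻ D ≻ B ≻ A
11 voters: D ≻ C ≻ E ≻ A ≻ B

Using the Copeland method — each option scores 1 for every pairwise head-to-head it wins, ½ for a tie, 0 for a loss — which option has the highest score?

D

E: beats A, B, and C; loses to D → score 3.
A: beats B; loses to E, D, and C → score 1.
D: beats E, A, B, and C → score 4.
B: loses to E, A, D, and C → score 0.
C: beats A and B; loses to E and D → score 2.
D has the best pairwise record.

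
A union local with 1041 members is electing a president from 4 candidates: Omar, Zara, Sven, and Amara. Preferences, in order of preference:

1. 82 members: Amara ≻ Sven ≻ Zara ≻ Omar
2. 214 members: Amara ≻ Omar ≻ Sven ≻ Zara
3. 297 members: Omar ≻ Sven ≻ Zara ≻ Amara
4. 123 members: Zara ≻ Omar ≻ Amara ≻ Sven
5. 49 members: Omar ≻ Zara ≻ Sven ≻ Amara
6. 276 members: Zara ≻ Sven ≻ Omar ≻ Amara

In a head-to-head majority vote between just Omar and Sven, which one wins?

Voters preferring Omar to Sven: 683; preferring Sven to Omar: 358.
Omar wins the head-to-head.

Omar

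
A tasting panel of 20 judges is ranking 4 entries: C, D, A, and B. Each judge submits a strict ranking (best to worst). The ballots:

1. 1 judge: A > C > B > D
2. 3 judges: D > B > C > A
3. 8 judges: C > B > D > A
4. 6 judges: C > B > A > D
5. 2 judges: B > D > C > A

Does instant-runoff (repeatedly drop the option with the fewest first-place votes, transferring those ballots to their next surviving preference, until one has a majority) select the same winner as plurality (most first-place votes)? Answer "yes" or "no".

yes

Instant-runoff — R1 C 14, D 3, A 1, B 2 (C winner). Winner: C.
Plurality — first-place votes: C 14, D 3, A 1, B 2. Winner: C.
The two methods agree.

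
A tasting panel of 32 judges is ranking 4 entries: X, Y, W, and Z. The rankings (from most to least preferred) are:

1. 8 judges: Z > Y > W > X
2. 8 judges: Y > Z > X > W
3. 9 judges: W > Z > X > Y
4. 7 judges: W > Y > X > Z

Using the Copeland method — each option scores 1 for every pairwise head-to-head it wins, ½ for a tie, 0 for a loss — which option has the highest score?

Z

X: loses to Y, W, and Z → score 0.
Y: beats X; ties W; loses to Z → score 1.5.
W: beats X; ties Y and Z → score 2.
Z: beats X and Y; ties W → score 2.5.
Z has the best pairwise record.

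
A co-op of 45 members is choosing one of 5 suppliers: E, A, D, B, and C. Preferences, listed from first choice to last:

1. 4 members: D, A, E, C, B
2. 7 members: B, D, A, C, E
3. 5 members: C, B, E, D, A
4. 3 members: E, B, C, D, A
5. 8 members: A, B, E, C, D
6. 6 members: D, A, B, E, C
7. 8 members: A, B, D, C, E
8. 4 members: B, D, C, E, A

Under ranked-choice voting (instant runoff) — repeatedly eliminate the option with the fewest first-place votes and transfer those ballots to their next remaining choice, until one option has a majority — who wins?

A

Round 1: E 3, A 16, D 10, B 11, C 5. Eliminate E.
Round 2: A 16, D 10, B 14, C 5. Eliminate C.
Round 3: A 16, D 10, B 19. Eliminate D.
Round 4: A 26, B 19. A has a majority.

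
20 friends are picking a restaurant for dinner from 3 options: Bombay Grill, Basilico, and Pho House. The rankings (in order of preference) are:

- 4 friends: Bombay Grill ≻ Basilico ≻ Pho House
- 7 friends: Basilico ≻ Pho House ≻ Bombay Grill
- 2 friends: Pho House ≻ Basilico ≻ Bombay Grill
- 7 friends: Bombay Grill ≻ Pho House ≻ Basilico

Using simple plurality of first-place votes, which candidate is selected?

First-place votes: Bombay Grill 11, Basilico 7, Pho House 2.
Bombay Grill has the most first-place votes.

Bombay Grill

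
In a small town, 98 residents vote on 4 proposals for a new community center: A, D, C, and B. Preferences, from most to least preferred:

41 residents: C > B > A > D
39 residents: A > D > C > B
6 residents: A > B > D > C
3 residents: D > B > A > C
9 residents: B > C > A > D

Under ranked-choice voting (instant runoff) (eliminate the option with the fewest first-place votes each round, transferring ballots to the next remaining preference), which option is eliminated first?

D

Round 1: A 45, D 3, C 41, B 9. Eliminate D.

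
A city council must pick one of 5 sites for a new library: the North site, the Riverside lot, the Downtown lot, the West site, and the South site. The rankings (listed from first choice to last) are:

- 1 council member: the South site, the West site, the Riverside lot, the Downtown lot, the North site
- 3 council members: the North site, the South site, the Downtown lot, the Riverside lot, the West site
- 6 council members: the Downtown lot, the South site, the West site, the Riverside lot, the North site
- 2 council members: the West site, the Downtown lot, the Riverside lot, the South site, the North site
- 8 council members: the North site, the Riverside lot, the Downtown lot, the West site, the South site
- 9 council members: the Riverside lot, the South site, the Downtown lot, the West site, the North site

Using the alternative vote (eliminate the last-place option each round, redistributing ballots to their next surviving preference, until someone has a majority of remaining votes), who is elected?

Round 1: the North site 11, the Riverside lot 9, the Downtown lot 6, the West site 2, the South site 1. Eliminate the South site.
Round 2: the North site 11, the Riverside lot 9, the Downtown lot 6, the West site 3. Eliminate the West site.
Round 3: the North site 11, the Riverside lot 10, the Downtown lot 8. Eliminate the Downtown lot.
Round 4: the North site 11, the Riverside lot 18. The Riverside lot has a majority.

the Riverside lot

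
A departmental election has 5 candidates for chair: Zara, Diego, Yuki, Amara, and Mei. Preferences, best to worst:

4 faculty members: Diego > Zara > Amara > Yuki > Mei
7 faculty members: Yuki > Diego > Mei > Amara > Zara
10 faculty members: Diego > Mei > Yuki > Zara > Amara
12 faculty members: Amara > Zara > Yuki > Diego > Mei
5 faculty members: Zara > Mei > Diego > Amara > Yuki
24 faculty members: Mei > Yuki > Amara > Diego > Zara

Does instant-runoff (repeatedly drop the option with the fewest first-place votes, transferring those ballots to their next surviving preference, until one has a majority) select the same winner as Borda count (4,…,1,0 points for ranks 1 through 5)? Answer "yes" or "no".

no

Instant-runoff — R1 Zara 5, Diego 14, Yuki 7, Amara 12, Mei 24 (Zara out); R2 Diego 14, Yuki 7, Amara 12, Mei 29 (Yuki out); R3 Diego 21, Amara 12, Mei 29 (Amara out); R4 Diego 33, Mei 29 (Diego winner). Winner: Diego.
Borda — scores: Zara 78, Diego 123, Yuki 148, Amara 116, Mei 155. Winner: Mei.
The two methods disagree.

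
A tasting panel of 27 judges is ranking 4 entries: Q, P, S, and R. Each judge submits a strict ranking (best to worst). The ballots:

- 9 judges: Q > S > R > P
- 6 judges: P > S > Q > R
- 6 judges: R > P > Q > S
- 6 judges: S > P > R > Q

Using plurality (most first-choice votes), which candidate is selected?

Q

First-place votes: Q 9, P 6, S 6, R 6.
Q has the most first-place votes.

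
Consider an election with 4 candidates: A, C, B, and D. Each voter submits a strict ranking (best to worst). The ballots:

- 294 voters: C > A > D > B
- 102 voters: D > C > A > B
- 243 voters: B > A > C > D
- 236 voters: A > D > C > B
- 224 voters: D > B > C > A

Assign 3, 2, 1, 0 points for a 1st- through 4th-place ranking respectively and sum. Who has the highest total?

A

A: 294·2 + 102·1 + 243·2 + 236·3 + 224·0 = 1884
C: 294·3 + 102·2 + 243·1 + 236·1 + 224·1 = 1789
B: 294·0 + 102·0 + 243·3 + 236·0 + 224·2 = 1177
D: 294·1 + 102·3 + 243·0 + 236·2 + 224·3 = 1744
A has the highest Borda score (1884).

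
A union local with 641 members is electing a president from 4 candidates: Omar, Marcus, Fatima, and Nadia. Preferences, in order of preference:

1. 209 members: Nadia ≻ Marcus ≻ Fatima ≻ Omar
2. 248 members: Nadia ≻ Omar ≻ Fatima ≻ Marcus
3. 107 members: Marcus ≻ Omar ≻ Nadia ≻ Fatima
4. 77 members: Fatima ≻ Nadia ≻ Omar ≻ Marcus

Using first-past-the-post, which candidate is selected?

Nadia

First-place votes: Omar 0, Marcus 107, Fatima 77, Nadia 457.
Nadia has the most first-place votes.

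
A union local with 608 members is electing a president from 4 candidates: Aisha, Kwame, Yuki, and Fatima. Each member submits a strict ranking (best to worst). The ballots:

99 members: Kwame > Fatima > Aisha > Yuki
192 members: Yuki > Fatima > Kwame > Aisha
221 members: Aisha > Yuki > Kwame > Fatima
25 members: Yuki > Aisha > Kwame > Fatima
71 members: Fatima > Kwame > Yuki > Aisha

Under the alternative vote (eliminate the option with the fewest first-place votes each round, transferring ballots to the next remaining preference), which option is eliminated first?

Fatima

Round 1: Aisha 221, Kwame 99, Yuki 217, Fatima 71. Eliminate Fatima.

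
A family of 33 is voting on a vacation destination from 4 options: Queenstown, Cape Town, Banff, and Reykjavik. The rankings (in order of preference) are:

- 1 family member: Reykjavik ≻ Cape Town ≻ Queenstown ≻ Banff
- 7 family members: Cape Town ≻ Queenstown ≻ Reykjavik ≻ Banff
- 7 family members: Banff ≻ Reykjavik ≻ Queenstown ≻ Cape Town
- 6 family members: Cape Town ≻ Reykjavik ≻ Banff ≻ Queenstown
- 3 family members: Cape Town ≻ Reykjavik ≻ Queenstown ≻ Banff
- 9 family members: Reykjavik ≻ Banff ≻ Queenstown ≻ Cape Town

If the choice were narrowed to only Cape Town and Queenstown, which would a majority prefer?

Cape Town

Voters preferring Cape Town to Queenstown: 17; preferring Queenstown to Cape Town: 16.
Cape Town wins the head-to-head.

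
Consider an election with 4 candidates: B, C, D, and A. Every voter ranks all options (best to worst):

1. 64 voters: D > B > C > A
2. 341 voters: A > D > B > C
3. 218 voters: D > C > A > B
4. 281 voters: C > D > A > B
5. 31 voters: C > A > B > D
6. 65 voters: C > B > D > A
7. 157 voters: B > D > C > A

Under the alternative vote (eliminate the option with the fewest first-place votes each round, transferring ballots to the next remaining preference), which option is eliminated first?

Round 1: B 157, C 377, D 282, A 341. Eliminate B.

B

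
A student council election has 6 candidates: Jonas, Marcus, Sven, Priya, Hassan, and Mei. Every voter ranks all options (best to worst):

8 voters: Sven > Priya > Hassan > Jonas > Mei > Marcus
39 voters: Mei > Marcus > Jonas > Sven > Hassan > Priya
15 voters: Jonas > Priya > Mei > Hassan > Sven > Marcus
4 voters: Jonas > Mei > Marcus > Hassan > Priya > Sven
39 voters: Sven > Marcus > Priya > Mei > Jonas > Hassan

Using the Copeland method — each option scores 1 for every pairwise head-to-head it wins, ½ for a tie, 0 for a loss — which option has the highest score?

Jonas: beats Sven, Priya, and Hassan; loses to Marcus and Mei → score 3.
Marcus: beats Jonas, Priya, and Hassan; loses to Sven and Mei → score 3.
Sven: beats Marcus, Priya, and Hassan; loses to Jonas and Mei → score 3.
Priya: beats Hassan and Mei; loses to Jonas, Marcus, and Sven → score 2.
Hassan: loses to Jonas, Marcus, Sven, Priya, and Mei → score 0.
Mei: beats Jonas, Marcus, Sven, and Hassan; loses to Priya → score 4.
Mei has the best pairwise record.

Mei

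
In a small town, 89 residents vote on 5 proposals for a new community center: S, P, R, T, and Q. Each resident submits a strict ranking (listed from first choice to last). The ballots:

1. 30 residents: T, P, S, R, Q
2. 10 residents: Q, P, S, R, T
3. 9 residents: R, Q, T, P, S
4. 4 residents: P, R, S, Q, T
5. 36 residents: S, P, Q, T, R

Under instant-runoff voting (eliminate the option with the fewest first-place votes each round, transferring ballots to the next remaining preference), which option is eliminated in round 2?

Q

Round 1: S 36, P 4, R 9, T 30, Q 10. Eliminate P.
Round 2: S 36, R 13, T 30, Q 10. Eliminate Q.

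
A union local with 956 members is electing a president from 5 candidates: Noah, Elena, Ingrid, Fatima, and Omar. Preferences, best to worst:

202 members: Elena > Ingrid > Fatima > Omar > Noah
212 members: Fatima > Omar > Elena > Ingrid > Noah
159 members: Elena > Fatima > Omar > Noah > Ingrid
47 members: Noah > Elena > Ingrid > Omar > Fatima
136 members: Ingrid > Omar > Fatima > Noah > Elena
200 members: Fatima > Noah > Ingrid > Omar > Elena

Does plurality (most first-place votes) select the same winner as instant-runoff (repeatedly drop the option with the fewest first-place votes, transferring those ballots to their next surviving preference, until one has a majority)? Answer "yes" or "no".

yes

Plurality — first-place votes: Noah 47, Elena 361, Ingrid 136, Fatima 412, Omar 0. Winner: Fatima.
Instant-runoff — R1 Noah 47, Elena 361, Ingrid 136, Fatima 412, Omar 0 (Omar out); R2 Noah 47, Elena 361, Ingrid 136, Fatima 412 (Noah out); R3 Elena 408, Ingrid 136, Fatima 412 (Ingrid out); R4 Elena 408, Fatima 548 (Fatima winner). Winner: Fatima.
The two methods agree.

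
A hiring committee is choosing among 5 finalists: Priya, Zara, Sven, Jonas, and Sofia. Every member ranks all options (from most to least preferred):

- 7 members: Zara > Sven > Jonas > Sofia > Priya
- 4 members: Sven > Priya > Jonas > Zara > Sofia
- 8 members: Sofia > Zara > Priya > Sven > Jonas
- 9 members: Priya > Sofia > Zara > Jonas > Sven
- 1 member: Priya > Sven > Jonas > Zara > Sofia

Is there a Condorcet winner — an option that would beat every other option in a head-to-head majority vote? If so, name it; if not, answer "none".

Sofia

Sofia vs Priya: 15–14 for Sofia.
Sofia vs Zara: 17–12 for Sofia.
Sofia vs Sven: 17–12 for Sofia.
Sofia vs Jonas: 17–12 for Sofia.
Sofia beats every other option head-to-head.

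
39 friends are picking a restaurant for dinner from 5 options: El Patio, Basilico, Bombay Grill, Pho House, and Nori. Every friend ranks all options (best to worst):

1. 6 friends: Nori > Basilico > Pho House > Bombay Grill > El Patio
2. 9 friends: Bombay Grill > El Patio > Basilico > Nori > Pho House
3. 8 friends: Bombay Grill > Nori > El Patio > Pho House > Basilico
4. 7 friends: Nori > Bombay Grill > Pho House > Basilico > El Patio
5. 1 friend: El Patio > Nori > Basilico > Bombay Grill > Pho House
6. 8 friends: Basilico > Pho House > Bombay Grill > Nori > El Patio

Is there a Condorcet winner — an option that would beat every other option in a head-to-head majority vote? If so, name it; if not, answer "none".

Bombay Grill

Bombay Grill vs El Patio: 38–1 for Bombay Grill.
Bombay Grill vs Basilico: 24–15 for Bombay Grill.
Bombay Grill vs Pho House: 25–14 for Bombay Grill.
Bombay Grill vs Nori: 25–14 for Bombay Grill.
Bombay Grill beats every other option head-to-head.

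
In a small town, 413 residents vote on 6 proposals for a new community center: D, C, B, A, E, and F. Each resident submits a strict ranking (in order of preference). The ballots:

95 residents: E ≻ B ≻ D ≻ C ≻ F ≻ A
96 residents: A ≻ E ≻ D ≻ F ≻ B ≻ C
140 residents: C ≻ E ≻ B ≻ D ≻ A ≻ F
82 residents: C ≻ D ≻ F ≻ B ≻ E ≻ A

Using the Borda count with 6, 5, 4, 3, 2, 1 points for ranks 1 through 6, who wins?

D: 95·4 + 96·4 + 140·3 + 82·5 = 1594
C: 95·3 + 96·1 + 140·6 + 82·6 = 1713
B: 95·5 + 96·2 + 140·4 + 82·3 = 1473
A: 95·1 + 96·6 + 140·2 + 82·1 = 1033
E: 95·6 + 96·5 + 140·5 + 82·2 = 1914
F: 95·2 + 96·3 + 140·1 + 82·4 = 946
E has the highest Borda score (1914).

E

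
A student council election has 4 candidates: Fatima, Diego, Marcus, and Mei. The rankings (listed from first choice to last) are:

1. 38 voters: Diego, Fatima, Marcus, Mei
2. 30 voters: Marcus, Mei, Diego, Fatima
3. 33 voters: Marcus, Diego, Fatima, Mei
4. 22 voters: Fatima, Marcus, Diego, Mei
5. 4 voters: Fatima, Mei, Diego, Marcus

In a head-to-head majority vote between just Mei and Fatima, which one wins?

Fatima

Voters preferring Mei to Fatima: 30; preferring Fatima to Mei: 97.
Fatima wins the head-to-head.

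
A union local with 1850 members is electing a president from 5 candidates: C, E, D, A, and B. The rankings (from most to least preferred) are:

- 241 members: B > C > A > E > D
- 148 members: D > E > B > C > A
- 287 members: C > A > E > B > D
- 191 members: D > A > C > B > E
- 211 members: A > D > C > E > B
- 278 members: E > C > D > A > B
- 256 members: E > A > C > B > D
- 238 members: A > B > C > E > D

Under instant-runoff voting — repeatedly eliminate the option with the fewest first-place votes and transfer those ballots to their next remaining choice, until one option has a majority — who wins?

Round 1: C 287, E 534, D 339, A 449, B 241. Eliminate B.
Round 2: C 528, E 534, D 339, A 449. Eliminate D.
Round 3: C 528, E 682, A 640. Eliminate C.
Round 4: E 682, A 1168. A has a majority.

A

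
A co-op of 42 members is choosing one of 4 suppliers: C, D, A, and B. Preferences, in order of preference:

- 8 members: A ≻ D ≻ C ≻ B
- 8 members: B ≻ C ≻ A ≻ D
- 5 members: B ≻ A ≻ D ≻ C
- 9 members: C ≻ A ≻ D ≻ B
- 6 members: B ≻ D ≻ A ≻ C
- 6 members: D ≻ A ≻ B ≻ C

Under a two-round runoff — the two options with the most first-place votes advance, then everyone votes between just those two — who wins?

Round 1 first-place votes: C 9, D 6, A 8, B 19.
B and C advance.
Runoff: B is preferred to C by 25 voters; C by 17.
B wins the runoff.

B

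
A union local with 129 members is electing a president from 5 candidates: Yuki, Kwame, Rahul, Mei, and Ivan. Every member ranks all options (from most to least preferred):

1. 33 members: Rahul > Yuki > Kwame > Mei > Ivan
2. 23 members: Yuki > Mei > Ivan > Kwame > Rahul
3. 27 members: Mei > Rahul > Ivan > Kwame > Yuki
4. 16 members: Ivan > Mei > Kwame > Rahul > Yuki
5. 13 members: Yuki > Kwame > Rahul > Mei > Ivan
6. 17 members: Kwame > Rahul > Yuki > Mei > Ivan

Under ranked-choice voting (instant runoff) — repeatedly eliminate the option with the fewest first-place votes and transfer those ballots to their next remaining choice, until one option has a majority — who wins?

Mei

Round 1: Yuki 36, Kwame 17, Rahul 33, Mei 27, Ivan 16. Eliminate Ivan.
Round 2: Yuki 36, Kwame 17, Rahul 33, Mei 43. Eliminate Kwame.
Round 3: Yuki 36, Rahul 50, Mei 43. Eliminate Yuki.
Round 4: Rahul 63, Mei 66. Mei has a majority.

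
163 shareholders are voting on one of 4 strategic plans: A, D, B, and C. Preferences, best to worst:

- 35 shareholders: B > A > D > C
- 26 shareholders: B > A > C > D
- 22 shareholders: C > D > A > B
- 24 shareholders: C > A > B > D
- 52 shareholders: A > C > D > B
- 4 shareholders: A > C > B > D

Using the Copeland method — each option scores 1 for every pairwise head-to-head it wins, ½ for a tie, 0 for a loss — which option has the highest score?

A

A: beats D, B, and C → score 3.
D: loses to A, B, and C → score 0.
B: beats D; loses to A and C → score 1.
C: beats D and B; loses to A → score 2.
A has the best pairwise record.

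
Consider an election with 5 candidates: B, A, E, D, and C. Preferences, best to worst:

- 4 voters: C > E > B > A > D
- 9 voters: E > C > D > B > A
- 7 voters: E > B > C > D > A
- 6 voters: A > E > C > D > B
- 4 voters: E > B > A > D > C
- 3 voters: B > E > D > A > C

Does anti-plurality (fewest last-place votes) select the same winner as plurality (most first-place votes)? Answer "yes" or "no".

Anti-plurality — last-place votes: B 6, A 16, E 0, D 4, C 7. Winner: E.
Plurality — first-place votes: B 3, A 6, E 20, D 0, C 4. Winner: E.
The two methods agree.

yes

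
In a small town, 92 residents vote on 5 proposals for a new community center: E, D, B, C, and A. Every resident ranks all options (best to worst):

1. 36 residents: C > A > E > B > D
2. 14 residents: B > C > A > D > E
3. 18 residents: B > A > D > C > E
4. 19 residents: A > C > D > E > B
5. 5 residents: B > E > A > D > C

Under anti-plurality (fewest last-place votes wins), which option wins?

A

Last-place votes: E 32, D 36, B 19, C 5, A 0.
A is ranked last by the fewest voters, so A wins.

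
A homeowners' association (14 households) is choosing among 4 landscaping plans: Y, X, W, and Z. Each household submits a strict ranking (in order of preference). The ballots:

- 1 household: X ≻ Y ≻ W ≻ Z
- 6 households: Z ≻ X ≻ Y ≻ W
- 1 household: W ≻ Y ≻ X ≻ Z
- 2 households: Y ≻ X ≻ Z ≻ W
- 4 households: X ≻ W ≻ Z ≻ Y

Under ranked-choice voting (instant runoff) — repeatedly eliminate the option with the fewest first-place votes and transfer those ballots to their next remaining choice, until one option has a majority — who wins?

Round 1: Y 2, X 5, W 1, Z 6. Eliminate W.
Round 2: Y 3, X 5, Z 6. Eliminate Y.
Round 3: X 8, Z 6. X has a majority.

X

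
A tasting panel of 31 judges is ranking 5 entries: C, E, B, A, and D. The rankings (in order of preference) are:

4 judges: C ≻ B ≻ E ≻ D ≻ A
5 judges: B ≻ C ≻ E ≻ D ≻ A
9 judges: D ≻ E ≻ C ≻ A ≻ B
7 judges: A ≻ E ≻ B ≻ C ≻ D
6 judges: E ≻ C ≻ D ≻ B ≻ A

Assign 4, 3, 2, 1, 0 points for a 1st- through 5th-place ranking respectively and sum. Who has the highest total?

E

C: 4·4 + 5·3 + 9·2 + 7·1 + 6·3 = 74
E: 4·2 + 5·2 + 9·3 + 7·3 + 6·4 = 90
B: 4·3 + 5·4 + 9·0 + 7·2 + 6·1 = 52
A: 4·0 + 5·0 + 9·1 + 7·4 + 6·0 = 37
D: 4·1 + 5·1 + 9·4 + 7·0 + 6·2 = 57
E has the highest Borda score (90).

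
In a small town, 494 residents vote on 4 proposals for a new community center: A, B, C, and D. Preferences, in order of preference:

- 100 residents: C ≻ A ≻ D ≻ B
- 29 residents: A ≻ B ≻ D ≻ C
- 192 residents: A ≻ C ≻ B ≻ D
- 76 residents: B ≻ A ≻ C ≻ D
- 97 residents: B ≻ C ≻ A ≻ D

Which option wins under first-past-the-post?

A

First-place votes: A 221, B 173, C 100, D 0.
A has the most first-place votes.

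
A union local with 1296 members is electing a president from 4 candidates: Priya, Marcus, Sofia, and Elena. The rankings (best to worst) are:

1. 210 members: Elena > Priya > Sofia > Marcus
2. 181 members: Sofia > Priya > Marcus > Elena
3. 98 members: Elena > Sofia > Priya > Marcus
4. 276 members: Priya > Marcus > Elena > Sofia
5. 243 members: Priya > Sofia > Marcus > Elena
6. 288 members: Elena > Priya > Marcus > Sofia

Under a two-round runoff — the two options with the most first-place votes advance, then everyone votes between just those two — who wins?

Priya

Round 1 first-place votes: Priya 519, Marcus 0, Sofia 181, Elena 596.
Elena and Priya advance.
Runoff: Elena is preferred to Priya by 596 voters; Priya by 700.
Priya wins the runoff.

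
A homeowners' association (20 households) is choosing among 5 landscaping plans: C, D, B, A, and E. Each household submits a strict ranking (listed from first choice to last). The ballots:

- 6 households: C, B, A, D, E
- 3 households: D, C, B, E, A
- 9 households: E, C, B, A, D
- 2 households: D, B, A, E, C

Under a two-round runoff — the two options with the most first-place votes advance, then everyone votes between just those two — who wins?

E

Round 1 first-place votes: C 6, D 5, B 0, A 0, E 9.
E and C advance.
Runoff: E is preferred to C by 11 voters; C by 9.
E wins the runoff.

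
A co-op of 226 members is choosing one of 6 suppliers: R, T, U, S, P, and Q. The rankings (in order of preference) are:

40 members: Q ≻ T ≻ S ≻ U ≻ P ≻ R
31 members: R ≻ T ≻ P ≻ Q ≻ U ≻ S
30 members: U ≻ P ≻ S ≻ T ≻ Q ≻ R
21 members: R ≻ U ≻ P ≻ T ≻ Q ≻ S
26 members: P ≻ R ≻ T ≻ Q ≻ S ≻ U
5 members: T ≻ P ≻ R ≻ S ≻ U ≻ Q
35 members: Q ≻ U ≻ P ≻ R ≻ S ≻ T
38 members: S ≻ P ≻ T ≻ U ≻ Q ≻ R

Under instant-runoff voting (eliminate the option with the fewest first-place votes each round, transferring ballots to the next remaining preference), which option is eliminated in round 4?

Round 1: R 52, T 5, U 30, S 38, P 26, Q 75. Eliminate T.
Round 2: R 52, U 30, S 38, P 31, Q 75. Eliminate U.
Round 3: R 52, S 38, P 61, Q 75. Eliminate S.
Round 4: R 52, P 99, Q 75. Eliminate R.

R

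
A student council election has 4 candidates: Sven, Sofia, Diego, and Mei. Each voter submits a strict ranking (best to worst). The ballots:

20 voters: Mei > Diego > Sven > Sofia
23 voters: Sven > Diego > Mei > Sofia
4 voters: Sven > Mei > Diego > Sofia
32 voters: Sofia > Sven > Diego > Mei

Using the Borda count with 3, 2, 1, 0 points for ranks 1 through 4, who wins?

Sven

Sven: 20·1 + 23·3 + 4·3 + 32·2 = 165
Sofia: 20·0 + 23·0 + 4·0 + 32·3 = 96
Diego: 20·2 + 23·2 + 4·1 + 32·1 = 122
Mei: 20·3 + 23·1 + 4·2 + 32·0 = 91
Sven has the highest Borda score (165).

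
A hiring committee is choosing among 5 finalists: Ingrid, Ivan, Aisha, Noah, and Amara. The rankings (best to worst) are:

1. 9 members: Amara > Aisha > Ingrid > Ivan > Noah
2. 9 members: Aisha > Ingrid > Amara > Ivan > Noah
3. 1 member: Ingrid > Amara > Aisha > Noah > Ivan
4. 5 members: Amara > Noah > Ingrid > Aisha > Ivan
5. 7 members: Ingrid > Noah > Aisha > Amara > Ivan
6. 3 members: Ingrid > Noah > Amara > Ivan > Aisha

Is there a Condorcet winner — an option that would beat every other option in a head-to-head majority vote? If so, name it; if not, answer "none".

none

Checking pairwise contests:
Aisha beats Ingrid 18–16.
Ingrid beats Ivan 34–0.
Amara beats Aisha 18–16.
Ingrid beats Noah 29–5.
Ingrid beats Amara 20–14.
Every option loses at least one head-to-head, so there is no Condorcet winner.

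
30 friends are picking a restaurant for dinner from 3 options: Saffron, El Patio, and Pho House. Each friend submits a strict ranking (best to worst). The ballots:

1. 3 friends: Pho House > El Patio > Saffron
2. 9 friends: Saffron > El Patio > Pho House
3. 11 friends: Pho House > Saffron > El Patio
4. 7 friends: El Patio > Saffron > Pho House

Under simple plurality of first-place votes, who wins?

First-place votes: Saffron 9, El Patio 7, Pho House 14.
Pho House has the most first-place votes.

Pho House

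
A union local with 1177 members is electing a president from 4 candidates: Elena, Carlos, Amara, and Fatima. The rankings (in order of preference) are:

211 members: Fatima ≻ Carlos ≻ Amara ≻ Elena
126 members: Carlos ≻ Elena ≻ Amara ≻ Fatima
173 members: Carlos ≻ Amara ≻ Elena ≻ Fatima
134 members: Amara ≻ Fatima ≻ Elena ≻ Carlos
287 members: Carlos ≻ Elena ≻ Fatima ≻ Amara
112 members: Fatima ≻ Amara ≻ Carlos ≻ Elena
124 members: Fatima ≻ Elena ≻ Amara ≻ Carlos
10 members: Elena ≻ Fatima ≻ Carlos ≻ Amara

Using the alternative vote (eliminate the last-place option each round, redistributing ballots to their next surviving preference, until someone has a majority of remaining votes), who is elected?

Round 1: Elena 10, Carlos 586, Amara 134, Fatima 447. Eliminate Elena.
Round 2: Carlos 586, Amara 134, Fatima 457. Eliminate Amara.
Round 3: Carlos 586, Fatima 591. Fatima has a majority.

Fatima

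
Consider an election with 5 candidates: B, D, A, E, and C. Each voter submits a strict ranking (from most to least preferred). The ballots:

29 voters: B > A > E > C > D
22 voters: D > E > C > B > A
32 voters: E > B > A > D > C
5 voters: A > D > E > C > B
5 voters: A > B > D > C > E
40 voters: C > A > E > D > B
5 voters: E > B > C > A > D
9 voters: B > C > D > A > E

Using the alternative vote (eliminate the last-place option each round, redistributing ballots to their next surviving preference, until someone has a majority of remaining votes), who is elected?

E

Round 1: B 38, D 22, A 10, E 37, C 40. Eliminate A.
Round 2: B 43, D 27, E 37, C 40. Eliminate D.
Round 3: B 43, E 64, C 40. Eliminate C.
Round 4: B 43, E 104. E has a majority.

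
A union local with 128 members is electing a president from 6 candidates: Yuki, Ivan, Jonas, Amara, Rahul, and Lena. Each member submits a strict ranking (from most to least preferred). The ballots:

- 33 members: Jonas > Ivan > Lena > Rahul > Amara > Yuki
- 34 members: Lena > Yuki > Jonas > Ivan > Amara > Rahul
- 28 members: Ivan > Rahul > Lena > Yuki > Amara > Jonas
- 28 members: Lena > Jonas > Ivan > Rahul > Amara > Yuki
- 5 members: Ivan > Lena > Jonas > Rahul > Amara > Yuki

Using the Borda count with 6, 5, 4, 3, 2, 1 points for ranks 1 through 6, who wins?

Yuki: 33·1 + 34·5 + 28·3 + 28·1 + 5·1 = 320
Ivan: 33·5 + 34·3 + 28·6 + 28·4 + 5·6 = 577
Jonas: 33·6 + 34·4 + 28·1 + 28·5 + 5·4 = 522
Amara: 33·2 + 34·2 + 28·2 + 28·2 + 5·2 = 256
Rahul: 33·3 + 34·1 + 28·5 + 28·3 + 5·3 = 372
Lena: 33·4 + 34·6 + 28·4 + 28·6 + 5·5 = 641
Lena has the highest Borda score (641).

Lena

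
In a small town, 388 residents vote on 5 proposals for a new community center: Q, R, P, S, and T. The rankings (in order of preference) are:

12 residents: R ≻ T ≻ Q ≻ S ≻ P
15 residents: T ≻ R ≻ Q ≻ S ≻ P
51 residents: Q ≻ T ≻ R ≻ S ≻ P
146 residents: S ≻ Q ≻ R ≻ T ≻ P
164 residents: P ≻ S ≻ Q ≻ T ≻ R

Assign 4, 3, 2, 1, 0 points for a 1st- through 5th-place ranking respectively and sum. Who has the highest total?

Q: 12·2 + 15·2 + 51·4 + 146·3 + 164·2 = 1024
R: 12·4 + 15·3 + 51·2 + 146·2 + 164·0 = 487
P: 12·0 + 15·0 + 51·0 + 146·0 + 164·4 = 656
S: 12·1 + 15·1 + 51·1 + 146·4 + 164·3 = 1154
T: 12·3 + 15·4 + 51·3 + 146·1 + 164·1 = 559
S has the highest Borda score (1154).

S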